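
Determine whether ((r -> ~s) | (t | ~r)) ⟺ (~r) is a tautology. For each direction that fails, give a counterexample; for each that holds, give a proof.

(⇒) fails; (⇐) holds.

(→) This fails. Under r = T, t = F, s = F, the left side is true but the right side is false.

(←) Assume the antecedent. If r is true, the antecedent cannot hold. If r is false, (r -> ~s) | (t | ~r) reduces to true regardless of the other variables. Either way (r -> ~s) | (t | ~r) holds.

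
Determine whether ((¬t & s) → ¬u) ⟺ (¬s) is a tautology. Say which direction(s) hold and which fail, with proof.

Only the reverse direction holds.

[⇒] This fails. Under u = F, t = F, s = T, the left side is true but the right side is false.

[⇐] Assume the antecedent. If u is true, the antecedent forces (u = T, t = F, s = F) or (u = T, t = T, s = F), and (¬t & s) → ¬u holds there. If u is false, (¬t & s) → ¬u reduces to true regardless of the other variables. Either way (¬t & s) → ¬u holds.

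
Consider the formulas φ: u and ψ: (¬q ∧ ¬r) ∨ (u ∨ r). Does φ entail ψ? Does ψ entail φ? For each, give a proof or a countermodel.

Only the forward direction holds.

[⇐] This fails. Under u = F, r = F, q = F, the left side is false but the right side is true.

[⇒] Assume the antecedent. If u is true, (¬q ∧ ¬r) ∨ (u ∨ r) reduces to true regardless of the other variables. If u is false, the antecedent cannot hold. Either way (¬q ∧ ¬r) ∨ (u ∨ r) holds.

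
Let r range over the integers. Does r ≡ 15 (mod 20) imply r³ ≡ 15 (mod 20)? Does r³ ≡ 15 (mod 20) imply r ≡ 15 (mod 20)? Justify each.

(→) Suppose r ≡ 15 (mod 20). Write r = 20j + 15. Then (20j + 15)³ = 8000j³ + 18000j² + 13500j + 3375 = 20(400j³ + 900j² + 675j + 168) + 15, so r³ ≡ 15 (mod 20).

(←) Conversely, suppose r³ ≡ 15 (mod 20). The only residue r in {0, …, 19} with r³ ≡ 15 (mod 20) is r = 15, so r ≡ 15 (mod 20).

The biconditional holds.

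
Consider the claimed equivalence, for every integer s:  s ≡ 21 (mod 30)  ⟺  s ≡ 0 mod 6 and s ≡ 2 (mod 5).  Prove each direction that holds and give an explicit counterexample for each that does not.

Forward direction. This fails: s = 21 gives 21 ≡ 21 (mod 30) but 21 ≡ 3 (mod 6), so the conjunction on the right does not hold.

Converse. This fails: s = 12 satisfies both congruences on the right (12 ≡ 0 mod 6 and 12 ≡ 2 mod 5) yet 12 ≡ 12 (mod 30), not 21.

Both directions fail.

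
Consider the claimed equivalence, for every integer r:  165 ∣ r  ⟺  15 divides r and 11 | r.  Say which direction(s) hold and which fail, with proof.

The biconditional holds.

(⇐) Suppose 15 ∣ r and 11 ∣ r. Any common multiple of 15 and 11 is a multiple of their lcm; here gcd(15, 11) = 1, so lcm(15, 11) = 15·11 = 165, so 165 ∣ r.

(⇒) If 165 ∣ r, write r = 165q. Since 165 = 11·15, r = 15·(11q), so 15 ∣ r; and since 165 = 15·11, r = 11·(15q), so 11 ∣ r.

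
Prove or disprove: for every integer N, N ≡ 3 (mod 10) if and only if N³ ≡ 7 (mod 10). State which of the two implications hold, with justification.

Both implications hold.

(←) For the converse, argue contrapositively. If N ≢ 3 (mod 10), then N is congruent to one of 0, 1, 2, 4, 5, 6, 7, 8, 9 modulo 10, and these give N³ ≡ 0, 1, 8, 4, 5, 6, 3, 2, 9 respectively — never 7.

(→) Suppose N ≡ 3 (mod 10). Write N = 10j + 3. Then (10j + 3)³ = 1000j³ + 900j² + 270j + 27 = 10(100j³ + 90j² + 27j + 2) + 7, so N³ ≡ 7 (mod 10).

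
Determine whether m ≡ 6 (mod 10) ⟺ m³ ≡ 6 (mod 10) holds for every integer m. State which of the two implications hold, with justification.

Forward direction. Suppose m ≡ 6 (mod 10). Write m = 10j + 6. Then (10j + 6)³ = 1000j³ + 1800j² + 1080j + 216 = 10(100j³ + 180j² + 108j + 21) + 6, so m³ ≡ 6 (mod 10).

Converse. For the converse, argue contrapositively. If m ≢ 6 (mod 10), then m is congruent to one of 0, 1, 2, 3, 4, 5, 7, 8, 9 modulo 10, and these give m³ ≡ 0, 1, 8, 7, 4, 5, 3, 2, 9 respectively — never 6.

The biconditional holds.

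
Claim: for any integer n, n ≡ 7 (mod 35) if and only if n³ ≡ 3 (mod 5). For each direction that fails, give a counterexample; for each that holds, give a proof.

The forward direction holds; the converse fails.

Converse. This fails: take n = 2. Then 2³ = 8 ≡ 3 (mod 5), yet 2 ≡ 2 (mod 35), not 7.

Forward direction. Suppose n ≡ 7 (mod 35). Then n³ ≡ 7³ = 343 (mod 35), and since 5 ∣ 35, also n³ ≡ 3 (mod 5).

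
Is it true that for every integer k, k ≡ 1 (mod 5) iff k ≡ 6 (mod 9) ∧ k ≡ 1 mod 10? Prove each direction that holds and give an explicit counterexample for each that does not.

Forward direction. This fails: k = 1 gives 1 ≡ 1 (mod 5) but 1 ≡ 1 (mod 9), so the conjunction on the right does not hold.

Converse. If k ≡ 6 (mod 9) and k ≡ 1 (mod 10), then by the Chinese remainder theorem k ≡ 51 (mod 90). Since 51 ≡ 1 (mod 5) and 5 ∣ 90, we get k ≡ 1 (mod 5).

The forward direction fails; the converse holds.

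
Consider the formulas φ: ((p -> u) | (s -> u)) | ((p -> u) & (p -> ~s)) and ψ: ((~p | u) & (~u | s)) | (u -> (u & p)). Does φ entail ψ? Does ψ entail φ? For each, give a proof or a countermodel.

(⇒) fails and (⇐) fails.

(→) This fails. Under u = T, p = F, s = F, the left side is true but the right side is false.

(←) This fails. Under u = F, p = T, s = T, the left side is false but the right side is true.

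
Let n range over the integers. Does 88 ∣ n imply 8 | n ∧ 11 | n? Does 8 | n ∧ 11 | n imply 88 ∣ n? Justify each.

[⇐] Suppose 8 ∣ n and 11 ∣ n. Any common multiple of 8 and 11 is a multiple of their lcm; here gcd(8, 11) = 1, so lcm(8, 11) = 8·11 = 88, so 88 ∣ n.

[⇒] If 88 ∣ n, write n = 88q. Since 88 = 11·8, n = 8·(11q), so 8 ∣ n; and since 88 = 8·11, n = 11·(8q), so 11 ∣ n.

Both implications hold.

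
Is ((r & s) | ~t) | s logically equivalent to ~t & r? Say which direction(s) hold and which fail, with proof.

(⇐) Assume the antecedent. If t is true, the antecedent cannot hold. If t is false, ((r & s) | ~t) | s reduces to true regardless of the other variables. Either way ((r & s) | ~t) | s holds.

(⇒) This fails. Under t = F, s = F, r = F, the left side is true but the right side is false.

Only the converse holds.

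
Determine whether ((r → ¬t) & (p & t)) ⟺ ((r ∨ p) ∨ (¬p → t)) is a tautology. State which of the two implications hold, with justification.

(→) Assume the antecedent. If p is true, (r ∨ p) ∨ (¬p → t) reduces to true regardless of the other variables. If p is false, the antecedent cannot hold. Either way (r ∨ p) ∨ (¬p → t) holds.

(←) This fails. Under p = T, t = F, r = F, the left side is false but the right side is true.

Only the forward direction holds.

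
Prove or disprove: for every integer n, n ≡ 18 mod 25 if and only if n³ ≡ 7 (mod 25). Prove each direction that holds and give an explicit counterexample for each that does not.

(⇒) Suppose n ≡ 18 mod 25. Write n = 25j + 18. Then (25j + 18)³ = 15625j³ + 33750j² + 24300j + 5832 = 25(625j³ + 1350j² + 972j + 233) + 7, so n³ ≡ 7 (mod 25).

(⇐) Conversely, suppose n³ ≡ 7 (mod 25). The only residue r in {0, …, 24} with r³ ≡ 7 (mod 25) is r = 18, so n ≡ 18 (mod 25).

Both directions hold.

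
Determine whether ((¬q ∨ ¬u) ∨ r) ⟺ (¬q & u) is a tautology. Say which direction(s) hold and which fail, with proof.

Only the reverse direction holds.

(→) This fails. Under u = F, q = F, r = F, the left side is true but the right side is false.

(←) Assume the antecedent. If u is true, the antecedent forces (u = T, q = F, r = F) or (u = T, q = F, r = T), and (¬q ∨ ¬u) ∨ r holds there. If u is false, the antecedent cannot hold. Either way (¬q ∨ ¬u) ∨ r holds.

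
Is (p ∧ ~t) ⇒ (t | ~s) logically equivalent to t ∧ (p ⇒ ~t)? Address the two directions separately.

Forward direction. This fails. Under p = F, s = F, t = F, the left side is true but the right side is false.

Converse. Assume the antecedent. If p is true, the antecedent cannot hold. If p is false, (p ∧ ~t) ⇒ (t | ~s) reduces to true regardless of the other variables. Either way (p ∧ ~t) ⇒ (t | ~s) holds.

(⇒) fails; (⇐) holds.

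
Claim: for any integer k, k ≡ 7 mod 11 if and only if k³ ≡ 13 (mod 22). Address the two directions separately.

(→) This fails: take k = 18. Then 18 ≡ 7 (mod 11), but 18³ = 5832 ≡ 2 (mod 22), not 13.

(←) Conversely, the residues r modulo 22 with r³ ≡ 13 (mod 22) are exactly {7}, and each is ≡ 7 (mod 11).

Not equivalent: only (⇐) holds.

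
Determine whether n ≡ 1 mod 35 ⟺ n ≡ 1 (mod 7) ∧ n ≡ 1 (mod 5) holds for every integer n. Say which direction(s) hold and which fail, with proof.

(⟸) If n ≡ 1 (mod 7) and n ≡ 1 (mod 5), then by the Chinese remainder theorem n ≡ 1 (mod 35). This is exactly n ≡ 1 (mod 35).

(⟹) Suppose n ≡ 1 (mod 35); write n = 35j + 1. Since 7 ∣ 35, reducing mod 7 gives n ≡ 1 (mod 7); since 5 ∣ 35, reducing mod 5 gives n ≡ 1 (mod 5).

Both directions hold.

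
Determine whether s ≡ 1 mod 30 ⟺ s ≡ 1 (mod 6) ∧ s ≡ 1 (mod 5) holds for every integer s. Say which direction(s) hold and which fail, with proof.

Both directions hold; the statement is true.

[⇒] Suppose s ≡ 1 (mod 30); write s = 30j + 1. Since 6 ∣ 30, reducing mod 6 gives s ≡ 1 (mod 6); since 5 ∣ 30, reducing mod 5 gives s ≡ 1 (mod 5).

[⇐] Conversely, if s ≡ 1 (mod 6) and s ≡ 1 (mod 5), then by the Chinese remainder theorem s ≡ 1 (mod 30). This is exactly s ≡ 1 (mod 30).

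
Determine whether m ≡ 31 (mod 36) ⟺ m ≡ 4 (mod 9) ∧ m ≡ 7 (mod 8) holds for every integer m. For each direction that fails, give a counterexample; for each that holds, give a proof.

Forward direction. This fails: m = 67 gives 67 ≡ 31 (mod 36) but 67 ≡ 3 (mod 8), so the conjunction on the right does not hold.

Converse. If m ≡ 4 (mod 9) and m ≡ 7 (mod 8), then by the Chinese remainder theorem m ≡ 31 (mod 72). Since 31 ≡ 31 (mod 36) and 36 ∣ 72, we get m ≡ 31 (mod 36).

Only the reverse direction holds.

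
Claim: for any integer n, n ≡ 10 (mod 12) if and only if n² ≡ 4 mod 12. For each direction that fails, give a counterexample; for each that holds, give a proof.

The forward direction holds; the converse fails.

(⟹) Suppose n ≡ 10 (mod 12). Write n = 12j + 10. Then (12j + 10)² = 144j² + 240j + 100 = 12(12j² + 20j + 8) + 4, so n² ≡ 4 (mod 12).

(⟸) This fails: take n = 2. Then 2² = 4 ≡ 4 (mod 12), yet 2 ≡ 2 (mod 12), not 10.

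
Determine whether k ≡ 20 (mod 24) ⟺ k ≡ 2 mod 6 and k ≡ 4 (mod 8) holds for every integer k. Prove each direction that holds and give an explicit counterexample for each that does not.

Equivalent; both directions hold.

(←) If k ≡ 2 (mod 6) and k ≡ 4 (mod 8), then by the Chinese remainder theorem k ≡ 20 (mod 24). This is exactly k ≡ 20 (mod 24).

(→) Suppose k ≡ 20 (mod 24); write k = 24j + 20. Since 6 ∣ 24, reducing mod 6 gives k ≡ 20 ≡ 2 (mod 6); since 8 ∣ 24, reducing mod 8 gives k ≡ 20 ≡ 4 (mod 8).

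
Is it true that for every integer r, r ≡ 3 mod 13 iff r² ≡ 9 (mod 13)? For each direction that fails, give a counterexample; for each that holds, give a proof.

[⇒] Suppose r ≡ 3 mod 13. Write r = 13j + 3. Then (13j + 3)² = 169j² + 78j + 9 = 13(13j² + 6j) + 9, so r² ≡ 9 (mod 13).

[⇐] This fails: take r = 10. Then 10² = 100 ≡ 9 (mod 13), yet 10 ≡ 10 (mod 13), not 3.

The forward direction holds; the converse fails.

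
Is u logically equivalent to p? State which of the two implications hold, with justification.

(⇒) fails and (⇐) fails.

Forward direction. This fails. Under p = F, u = T, the left side is true but the right side is false.

Converse. This fails. Under p = T, u = F, the left side is false but the right side is true.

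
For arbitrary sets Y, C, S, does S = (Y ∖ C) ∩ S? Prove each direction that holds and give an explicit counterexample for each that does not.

(⟹) This inclusion fails. Take Y = ∅, C = ∅, S = {1}; then 1 ∈ S but 1 ∉ (Y ∖ C) ∩ S.

(⟸) Let x ∈ (Y ∖ C) ∩ S. Then x ∈ Y ∩ S and x ∉ C, from which x ∈ S.

Only the reverse inclusion holds.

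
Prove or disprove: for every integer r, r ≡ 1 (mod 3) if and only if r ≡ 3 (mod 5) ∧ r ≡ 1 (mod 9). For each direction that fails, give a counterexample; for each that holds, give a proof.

Only the converse holds.

(→) This fails: r = 1 gives 1 ≡ 1 (mod 3) but 1 ≡ 1 (mod 5), so the conjunction on the right does not hold.

(←) Conversely, if r ≡ 3 (mod 5) and r ≡ 1 (mod 9), then by the Chinese remainder theorem r ≡ 28 (mod 45). Since 28 ≡ 1 (mod 3) and 3 ∣ 45, we get r ≡ 1 (mod 3).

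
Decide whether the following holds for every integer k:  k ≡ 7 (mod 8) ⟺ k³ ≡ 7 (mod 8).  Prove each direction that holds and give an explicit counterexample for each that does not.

(⇐) Suppose k³ ≡ 7 (mod 8). The only residue r in {0, …, 7} with r³ ≡ 7 (mod 8) is r = 7, so k ≡ 7 (mod 8).

(⇒) Suppose k ≡ 7 (mod 8). Write k = 8j + 7. Then (8j + 7)³ = 512j³ + 1344j² + 1176j + 343 = 8(64j³ + 168j² + 147j + 42) + 7, so k³ ≡ 7 (mod 8).

Both directions hold; the statement is true.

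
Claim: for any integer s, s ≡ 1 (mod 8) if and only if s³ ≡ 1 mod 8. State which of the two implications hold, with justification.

Both directions hold; the statement is true.

[⇒] Suppose s ≡ 1 (mod 8). Write s = 8j + 1. Then (8j + 1)³ = 512j³ + 192j² + 24j + 1 = 8(64j³ + 24j² + 3j) + 1, so s³ ≡ 1 (mod 8).

[⇐] Conversely, suppose s³ ≡ 1 (mod 8). The only residue r in {0, …, 7} with r³ ≡ 1 (mod 8) is r = 1, so s ≡ 1 (mod 8).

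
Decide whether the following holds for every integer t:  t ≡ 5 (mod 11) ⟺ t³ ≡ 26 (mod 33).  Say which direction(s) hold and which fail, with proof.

(⟹) This fails: take t = 16. Then 16 ≡ 5 (mod 11), but 16³ = 4096 ≡ 4 (mod 33), not 26.

(⟸) Conversely, the residues r modulo 33 with r³ ≡ 26 (mod 33) are exactly {5}, and each is ≡ 5 (mod 11).

The forward direction fails; the converse holds.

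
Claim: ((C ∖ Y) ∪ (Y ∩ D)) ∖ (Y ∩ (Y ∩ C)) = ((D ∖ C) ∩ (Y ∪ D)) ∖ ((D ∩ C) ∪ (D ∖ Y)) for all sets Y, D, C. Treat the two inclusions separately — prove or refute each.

Only the reverse inclusion holds.

(⊆) This inclusion fails. Take Y = ∅, D = ∅, C = {1}; then 1 ∈ ((C ∖ Y) ∪ (Y ∩ D)) ∖ (Y ∩ (Y ∩ C)) but 1 ∉ ((D ∖ C) ∩ (Y ∪ D)) ∖ ((D ∩ C) ∪ (D ∖ Y)).

(⊇) Let x ∈ ((D ∖ C) ∩ (Y ∪ D)) ∖ ((D ∩ C) ∪ (D ∖ Y)). Then x ∈ Y ∩ D and x ∉ C, from which x ∈ ((C ∖ Y) ∪ (Y ∩ D)) ∖ (Y ∩ (Y ∩ C)).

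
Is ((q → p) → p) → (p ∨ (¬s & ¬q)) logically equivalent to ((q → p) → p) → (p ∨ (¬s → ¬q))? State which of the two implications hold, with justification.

[⇒] Assume the antecedent. If p is true, the consequent reduces to true regardless of the other variables. If p is false, the antecedent forces (p = F, q = F, s = F) or (p = F, q = F, s = T), and the consequent holds there. Either way the consequent holds.

[⇐] This fails. Under p = F, q = T, s = T, the left side is false but the right side is true.

Only the forward direction holds.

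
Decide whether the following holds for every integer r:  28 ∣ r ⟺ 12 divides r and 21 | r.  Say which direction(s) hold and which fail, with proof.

The forward direction fails; the converse holds.

(⇐) Suppose 12 ∣ r and 21 ∣ r. Any common multiple of 12 and 21 is a multiple of their lcm; here lcm(12, 21) = 12·21/gcd(12, 21) = 252/3 = 84, so 84 ∣ r. Since 28 ∣ 84, it follows that 28 ∣ r.

(⇒) This fails: take r = 28. Certainly 28 ∣ 28, but 12 ∤ 28.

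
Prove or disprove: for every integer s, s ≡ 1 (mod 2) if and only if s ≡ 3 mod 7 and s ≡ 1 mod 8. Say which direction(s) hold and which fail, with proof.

Forward direction. This fails: s = 1 gives 1 ≡ 1 (mod 2) but 1 ≡ 1 (mod 7), so the conjunction on the right does not hold.

Converse. If s ≡ 3 (mod 7) and s ≡ 1 (mod 8), then by the Chinese remainder theorem s ≡ 17 (mod 56). Since 17 ≡ 1 (mod 2) and 2 ∣ 56, we get s ≡ 1 (mod 2).

Only the reverse direction holds.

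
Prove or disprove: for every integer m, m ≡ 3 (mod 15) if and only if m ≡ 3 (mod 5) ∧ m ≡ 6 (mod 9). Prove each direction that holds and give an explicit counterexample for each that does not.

[⇒] This fails: m = 18 gives 18 ≡ 3 (mod 15) but 18 ≡ 0 (mod 9), so the conjunction on the right does not hold.

[⇐] Conversely, if m ≡ 3 (mod 5) and m ≡ 6 (mod 9), then by the Chinese remainder theorem m ≡ 33 (mod 45). Since 33 ≡ 3 (mod 15) and 15 ∣ 45, we get m ≡ 3 (mod 15).

Not equivalent: only (⇐) holds.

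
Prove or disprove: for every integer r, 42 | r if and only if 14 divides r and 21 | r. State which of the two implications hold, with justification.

Both directions hold; the statement is true.

(⟹) If 42 ∣ r, write r = 42q. Since 42 = 3·14, r = 14·(3q), so 14 ∣ r; and since 42 = 2·21, r = 21·(2q), so 21 ∣ r.

(⟸) Suppose 14 ∣ r and 21 ∣ r. Any common multiple of 14 and 21 is a multiple of their lcm; here lcm(14, 21) = 14·21/gcd(14, 21) = 294/7 = 42, so 42 ∣ r.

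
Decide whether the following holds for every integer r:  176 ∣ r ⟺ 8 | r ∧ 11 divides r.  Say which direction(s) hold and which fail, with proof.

(⇒) If 176 ∣ r, write r = 176q. Since 176 = 22·8, r = 8·(22q), so 8 ∣ r; and since 176 = 16·11, r = 11·(16q), so 11 ∣ r.

(⇐) This fails: take r = 88. Both 8 ∣ 88 and 11 ∣ 88, yet 88 is not a multiple of 176 (since 88 = 0·176 + 88), so 176 ∤ 88.

Only the forward direction holds.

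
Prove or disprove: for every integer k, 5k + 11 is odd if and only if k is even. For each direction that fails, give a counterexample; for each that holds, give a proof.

(⟹) Suppose 5k + 11 is odd. Since 5 is odd, 5k and k have the same parity, so 5k + 11 ≡ k + 11 (mod 2). As 11 is odd, 5k + 11 is odd exactly when k is even. Thus k is even.

(⟸) Conversely, suppose k is even; write k = 2j. Then 5k + 11 = 5·(2j) + 11 = 2·5j + 11, which is odd.

The biconditional holds.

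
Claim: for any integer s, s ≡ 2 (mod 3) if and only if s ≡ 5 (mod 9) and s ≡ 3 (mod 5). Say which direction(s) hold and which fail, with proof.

(⟹) This fails: s = 32 gives 32 ≡ 2 (mod 3) but 32 ≡ 2 (mod 5), so the conjunction on the right does not hold.

(⟸) Conversely, if s ≡ 5 (mod 9) and s ≡ 3 (mod 5), then by the Chinese remainder theorem s ≡ 23 (mod 45). Since 23 ≡ 2 (mod 3) and 3 ∣ 45, we get s ≡ 2 (mod 3).

Only the reverse direction holds.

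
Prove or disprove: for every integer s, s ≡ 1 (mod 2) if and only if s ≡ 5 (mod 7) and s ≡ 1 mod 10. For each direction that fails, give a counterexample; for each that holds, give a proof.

[⇒] This fails: s = 1 gives 1 ≡ 1 (mod 2) but 1 ≡ 1 (mod 7), so the conjunction on the right does not hold.

[⇐] Conversely, if s ≡ 5 (mod 7) and s ≡ 1 (mod 10), then by the Chinese remainder theorem s ≡ 61 (mod 70). Since 61 ≡ 1 (mod 2) and 2 ∣ 70, we get s ≡ 1 (mod 2).

Not equivalent: only (⇐) holds.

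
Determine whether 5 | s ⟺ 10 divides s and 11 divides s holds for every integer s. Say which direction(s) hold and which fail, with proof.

(⇒) fails; (⇐) holds.

Converse. Suppose 10 ∣ s and 11 ∣ s. Any common multiple of 10 and 11 is a multiple of their lcm; here gcd(10, 11) = 1, so lcm(10, 11) = 10·11 = 110, so 110 ∣ s. Since 5 ∣ 110, it follows that 5 ∣ s.

Forward direction. This fails: take s = 5. Certainly 5 ∣ 5, but 10 ∤ 5.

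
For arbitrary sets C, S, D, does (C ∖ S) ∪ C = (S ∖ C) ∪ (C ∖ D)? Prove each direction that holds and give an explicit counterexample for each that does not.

(⊆) This inclusion fails. Take C = {1}, S = ∅, D = {1}; then 1 ∈ (C ∖ S) ∪ C but 1 ∉ (S ∖ C) ∪ (C ∖ D).

(⊇) This inclusion fails. Take C = ∅, S = {1}, D = ∅; then 1 ∈ (S ∖ C) ∪ (C ∖ D) but 1 ∉ (C ∖ S) ∪ C.

Both inclusions fail.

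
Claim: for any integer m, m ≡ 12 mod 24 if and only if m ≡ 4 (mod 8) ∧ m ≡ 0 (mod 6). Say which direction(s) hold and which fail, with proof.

Both directions hold; the statement is true.

(→) Suppose m ≡ 12 (mod 24); write m = 24j + 12. Since 8 ∣ 24, reducing mod 8 gives m ≡ 12 ≡ 4 (mod 8); since 6 ∣ 24, reducing mod 6 gives m ≡ 12 ≡ 0 (mod 6).

(←) Conversely, if m ≡ 4 (mod 8) and m ≡ 0 (mod 6), then by the Chinese remainder theorem m ≡ 12 (mod 24). This is exactly m ≡ 12 (mod 24).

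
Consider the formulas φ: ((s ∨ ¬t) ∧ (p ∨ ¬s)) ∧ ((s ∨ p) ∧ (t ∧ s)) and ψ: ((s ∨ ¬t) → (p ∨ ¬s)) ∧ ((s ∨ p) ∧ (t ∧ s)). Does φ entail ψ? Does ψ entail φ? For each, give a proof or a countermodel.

Forward direction. Assume the antecedent. If s is true, the antecedent forces (s = T, p = T, t = T), and the consequent holds there. If s is false, the antecedent cannot hold. Either way the consequent holds.

Converse. Assume the antecedent. If s is true, the antecedent forces (s = T, p = T, t = T), and the consequent holds there. If s is false, the antecedent cannot hold. Either way the consequent holds.

Equivalent; both directions hold.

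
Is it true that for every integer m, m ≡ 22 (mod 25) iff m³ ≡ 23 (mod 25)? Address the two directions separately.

Both directions hold; the statement is true.

(⟹) Suppose m ≡ 22 (mod 25). Write m = 25j + 22. Then (25j + 22)³ = 15625j³ + 41250j² + 36300j + 10648 = 25(625j³ + 1650j² + 1452j + 425) + 23, so m³ ≡ 23 (mod 25).

(⟸) Conversely, suppose m³ ≡ 23 (mod 25). The only residue r in {0, …, 24} with r³ ≡ 23 (mod 25) is r = 22, so m ≡ 22 (mod 25).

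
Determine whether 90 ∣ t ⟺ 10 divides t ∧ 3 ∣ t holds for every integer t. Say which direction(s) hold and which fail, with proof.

Not equivalent: only (⇒) holds.

[⇒] If 90 ∣ t, write t = 90q. Since 90 = 9·10, t = 10·(9q), so 10 ∣ t; and since 90 = 30·3, t = 3·(30q), so 3 ∣ t.

[⇐] This fails: take t = 30. Both 10 ∣ 30 and 3 ∣ 30, yet 30 is not a multiple of 90 (since 30 = 0·90 + 30), so 90 ∤ 30.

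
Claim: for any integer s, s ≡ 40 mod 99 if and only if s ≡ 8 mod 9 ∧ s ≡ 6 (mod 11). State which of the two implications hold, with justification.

Neither implication holds.

Forward direction. This fails: s = 40 gives 40 ≡ 40 (mod 99) but 40 ≡ 4 (mod 9), so the conjunction on the right does not hold.

Converse. This fails: s = 17 satisfies both congruences on the right (17 ≡ 8 mod 9 and 17 ≡ 6 mod 11) yet 17 ≡ 17 (mod 99), not 40.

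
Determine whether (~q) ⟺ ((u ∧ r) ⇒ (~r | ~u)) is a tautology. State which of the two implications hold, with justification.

(→) This fails. Under q = F, r = T, u = T, the left side is true but the right side is false.

(←) This fails. Under q = T, r = F, u = F, the left side is false but the right side is true.

Both directions fail.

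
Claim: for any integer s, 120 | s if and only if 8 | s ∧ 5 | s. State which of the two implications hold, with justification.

Only the forward implication holds.

(→) If 120 ∣ s, write s = 120q. Since 120 = 15·8, s = 8·(15q), so 8 ∣ s; and since 120 = 24·5, s = 5·(24q), so 5 ∣ s.

(←) This fails: take s = 40. Both 8 ∣ 40 and 5 ∣ 40, yet 40 is not a multiple of 120 (since 40 = 0·120 + 40), so 120 ∤ 40.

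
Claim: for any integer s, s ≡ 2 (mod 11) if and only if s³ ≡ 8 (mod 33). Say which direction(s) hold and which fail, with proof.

Only the converse holds.

(⟸) The residues r modulo 33 with r³ ≡ 8 (mod 33) are exactly {2}, and each is ≡ 2 (mod 11).

(⟹) This fails: take s = 13. Then 13 ≡ 2 (mod 11), but 13³ = 2197 ≡ 19 (mod 33), not 8.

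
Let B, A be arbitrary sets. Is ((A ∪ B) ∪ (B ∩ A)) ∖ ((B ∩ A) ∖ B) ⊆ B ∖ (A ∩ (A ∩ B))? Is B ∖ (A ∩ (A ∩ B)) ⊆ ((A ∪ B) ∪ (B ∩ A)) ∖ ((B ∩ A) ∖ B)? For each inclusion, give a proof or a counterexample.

Forward inclusion. This inclusion fails. Take B = ∅, A = {1}; then 1 ∈ ((A ∪ B) ∪ (B ∩ A)) ∖ ((B ∩ A) ∖ B) but 1 ∉ B ∖ (A ∩ (A ∩ B)).

Reverse inclusion. Let x ∈ B ∖ (A ∩ (A ∩ B)). Then x ∈ B and x ∉ A, from which x ∈ ((A ∪ B) ∪ (B ∩ A)) ∖ ((B ∩ A) ∖ B).

(⊆) fails; (⊇) holds.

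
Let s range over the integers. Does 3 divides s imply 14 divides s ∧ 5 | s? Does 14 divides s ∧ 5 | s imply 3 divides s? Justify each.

(→) This fails: take s = 3. Certainly 3 ∣ 3, but 14 ∤ 3.

(←) This fails: take s = 70. Both 14 ∣ 70 and 5 ∣ 70, yet 70 is not a multiple of 3 (since 70 = 23·3 + 1), so 3 ∤ 70.

(⇒) fails and (⇐) fails.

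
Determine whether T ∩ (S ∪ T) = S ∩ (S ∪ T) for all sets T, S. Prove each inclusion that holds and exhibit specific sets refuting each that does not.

Neither inclusion holds.

Forward inclusion. This inclusion fails. Take T = {1}, S = ∅; then 1 ∈ T ∩ (S ∪ T) but 1 ∉ S ∩ (S ∪ T).

Reverse inclusion. This inclusion fails. Take T = ∅, S = {1}; then 1 ∈ S ∩ (S ∪ T) but 1 ∉ T ∩ (S ∪ T).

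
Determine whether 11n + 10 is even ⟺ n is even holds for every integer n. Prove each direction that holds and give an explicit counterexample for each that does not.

Both implications hold.

(→) Suppose 11n + 10 is even. Since 11 is odd, 11n and n have the same parity, so 11n + 10 ≡ n + 10 (mod 2). As 10 is even, 11n + 10 is even exactly when n is even. Thus n is even.

(←) Conversely, suppose n is even; write n = 2j. Then 11n + 10 = 11·(2j) + 10 = 2·11j + 10, which is even.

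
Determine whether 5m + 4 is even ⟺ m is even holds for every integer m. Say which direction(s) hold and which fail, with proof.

Equivalent; both directions hold.

(⟹) Suppose 5m + 4 is even. Since 5 is odd, 5m and m have the same parity, so 5m + 4 ≡ m + 4 (mod 2). As 4 is even, 5m + 4 is even exactly when m is even. Thus m is even.

(⟸) Conversely, suppose m is even; write m = 2j. Then 5m + 4 = 5·(2j) + 4 = 2·5j + 4, which is even.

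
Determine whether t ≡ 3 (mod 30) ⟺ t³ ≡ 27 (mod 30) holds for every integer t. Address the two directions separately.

Both directions hold; the statement is true.

[⇒] Suppose t ≡ 3 (mod 30). Write t = 30j + 3. Then (30j + 3)³ = 27000j³ + 8100j² + 810j + 27 = 30(900j³ + 270j² + 27j) + 27, so t³ ≡ 27 (mod 30).

[⇐] Conversely, suppose t³ ≡ 27 (mod 30). The only residue r in {0, …, 29} with r³ ≡ 27 (mod 30) is r = 3, so t ≡ 3 (mod 30).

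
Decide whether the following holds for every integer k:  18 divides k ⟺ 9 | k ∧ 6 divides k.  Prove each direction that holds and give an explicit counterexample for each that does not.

[⇒] If 18 ∣ k, write k = 18q. Since 18 = 2·9, k = 9·(2q), so 9 ∣ k; and since 18 = 3·6, k = 6·(3q), so 6 ∣ k.

[⇐] Suppose 9 ∣ k and 6 ∣ k. Any common multiple of 9 and 6 is a multiple of their lcm; here lcm(9, 6) = 9·6/gcd(9, 6) = 54/3 = 18, so 18 ∣ k.

Both directions hold; the statement is true.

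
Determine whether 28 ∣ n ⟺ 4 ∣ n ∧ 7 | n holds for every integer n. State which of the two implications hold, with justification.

Equivalent; both directions hold.

(⟹) If 28 ∣ n, write n = 28q. Since 28 = 7·4, n = 4·(7q), so 4 ∣ n; and since 28 = 4·7, n = 7·(4q), so 7 ∣ n.

(⟸) Suppose 4 ∣ n and 7 ∣ n. Any common multiple of 4 and 7 is a multiple of their lcm; here gcd(4, 7) = 1, so lcm(4, 7) = 4·7 = 28, so 28 ∣ n.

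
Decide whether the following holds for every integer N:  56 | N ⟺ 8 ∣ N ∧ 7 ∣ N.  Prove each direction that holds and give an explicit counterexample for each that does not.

Both directions hold.

Forward direction. If 56 ∣ N, write N = 56q. Since 56 = 7·8, N = 8·(7q), so 8 ∣ N; and since 56 = 8·7, N = 7·(8q), so 7 ∣ N.

Converse. Suppose 8 ∣ N and 7 ∣ N. Any common multiple of 8 and 7 is a multiple of their lcm; here gcd(8, 7) = 1, so lcm(8, 7) = 8·7 = 56, so 56 ∣ N.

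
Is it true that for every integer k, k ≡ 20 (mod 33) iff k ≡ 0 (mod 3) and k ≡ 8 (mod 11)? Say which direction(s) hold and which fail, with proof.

Both directions fail.

Forward direction. This fails: k = 20 gives 20 ≡ 20 (mod 33) but 20 ≡ 2 (mod 3), so the conjunction on the right does not hold.

Converse. This fails: k = 30 satisfies both congruences on the right (30 ≡ 0 mod 3 and 30 ≡ 8 mod 11) yet 30 ≡ 30 (mod 33), not 20.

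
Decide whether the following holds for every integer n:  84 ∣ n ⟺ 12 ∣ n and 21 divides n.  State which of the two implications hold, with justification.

The biconditional holds.

(⇒) If 84 ∣ n, write n = 84q. Since 84 = 7·12, n = 12·(7q), so 12 ∣ n; and since 84 = 4·21, n = 21·(4q), so 21 ∣ n.

(⇐) Suppose 12 ∣ n and 21 ∣ n. Any common multiple of 12 and 21 is a multiple of their lcm; here lcm(12, 21) = 12·21/gcd(12, 21) = 252/3 = 84, so 84 ∣ n.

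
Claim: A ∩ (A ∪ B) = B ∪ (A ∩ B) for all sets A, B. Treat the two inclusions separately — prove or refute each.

Both inclusions fail.

Forward inclusion. This inclusion fails. Take A = {1}, B = ∅; then 1 ∈ A ∩ (A ∪ B) but 1 ∉ B ∪ (A ∩ B).

Reverse inclusion. This inclusion fails. Take A = ∅, B = {1}; then 1 ∈ B ∪ (A ∩ B) but 1 ∉ A ∩ (A ∪ B).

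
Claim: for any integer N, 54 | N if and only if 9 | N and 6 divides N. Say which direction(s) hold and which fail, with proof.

(→) If 54 ∣ N, write N = 54q. Since 54 = 6·9, N = 9·(6q), so 9 ∣ N; and since 54 = 9·6, N = 6·(9q), so 6 ∣ N.

(←) This fails: take N = 18. Both 9 ∣ 18 and 6 ∣ 18, yet 18 is not a multiple of 54 (since 18 = 0·54 + 18), so 54 ∤ 18.

Not equivalent: only (⇒) holds.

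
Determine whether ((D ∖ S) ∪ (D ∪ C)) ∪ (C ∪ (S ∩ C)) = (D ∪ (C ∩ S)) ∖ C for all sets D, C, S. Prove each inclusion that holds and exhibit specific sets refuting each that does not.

(⊆) This inclusion fails. Take D = ∅, C = {1}, S = ∅; then 1 ∈ ((D ∖ S) ∪ (D ∪ C)) ∪ (C ∪ (S ∩ C)) but 1 ∉ (D ∪ (C ∩ S)) ∖ C.

(⊇) Let x ∈ (D ∪ (C ∩ S)) ∖ C. Then either x ∈ D and x ∉ C, S; or x ∈ D ∩ S and x ∉ C. In each case x ∈ ((D ∖ S) ∪ (D ∪ C)) ∪ (C ∪ (S ∩ C)), so (D ∪ (C ∩ S)) ∖ C ⊆ ((D ∖ S) ∪ (D ∪ C)) ∪ (C ∪ (S ∩ C)).

Only the reverse inclusion holds.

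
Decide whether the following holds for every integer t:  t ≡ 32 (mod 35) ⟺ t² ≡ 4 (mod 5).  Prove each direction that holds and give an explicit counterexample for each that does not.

Forward direction. Suppose t ≡ 32 (mod 35). Then t² ≡ 32² = 1024 (mod 35), and since 5 ∣ 35, also t² ≡ 4 (mod 5).

Converse. This fails: take t = 2. Then 2² = 4 ≡ 4 (mod 5), yet 2 ≡ 2 (mod 35), not 32.

Not equivalent: only (⇒) holds.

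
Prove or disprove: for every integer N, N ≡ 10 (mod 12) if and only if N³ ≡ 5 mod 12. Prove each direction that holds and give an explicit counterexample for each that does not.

Neither direction holds.

(⇒) This fails: take N = 10. Then 10 ≡ 10 (mod 12), but 10³ = 1000 ≡ 4 (mod 12), not 5.

(⇐) This fails: take N = 5. Then 5³ = 125 ≡ 5 (mod 12), yet 5 ≡ 5 (mod 12), not 10.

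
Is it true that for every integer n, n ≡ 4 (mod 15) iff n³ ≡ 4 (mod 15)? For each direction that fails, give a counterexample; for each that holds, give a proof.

[⇒] Suppose n ≡ 4 (mod 15). Write n = 15j + 4. Then (15j + 4)³ = 3375j³ + 2700j² + 720j + 64 = 15(225j³ + 180j² + 48j + 4) + 4, so n³ ≡ 4 (mod 15).

[⇐] Conversely, suppose n³ ≡ 4 (mod 15). The only residue r in {0, …, 14} with r³ ≡ 4 (mod 15) is r = 4, so n ≡ 4 (mod 15).

Equivalent; both directions hold.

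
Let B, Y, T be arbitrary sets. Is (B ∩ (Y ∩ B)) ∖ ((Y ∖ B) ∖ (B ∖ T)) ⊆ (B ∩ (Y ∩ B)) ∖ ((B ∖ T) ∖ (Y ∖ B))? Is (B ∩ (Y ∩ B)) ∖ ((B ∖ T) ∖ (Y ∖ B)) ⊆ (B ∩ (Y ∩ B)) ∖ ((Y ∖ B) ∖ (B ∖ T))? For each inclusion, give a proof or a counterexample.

The sets are not equal: only the reverse inclusion holds.

(⟹) This inclusion fails. Take B = {1}, Y = {1}, T = ∅; then 1 ∈ (B ∩ (Y ∩ B)) ∖ ((Y ∖ B) ∖ (B ∖ T)) but 1 ∉ (B ∩ (Y ∩ B)) ∖ ((B ∖ T) ∖ (Y ∖ B)).

(⟸) Let x ∈ (B ∩ (Y ∩ B)) ∖ ((B ∖ T) ∖ (Y ∖ B)). Then x ∈ B ∩ Y ∩ T, from which x ∈ (B ∩ (Y ∩ B)) ∖ ((Y ∖ B) ∖ (B ∖ T)).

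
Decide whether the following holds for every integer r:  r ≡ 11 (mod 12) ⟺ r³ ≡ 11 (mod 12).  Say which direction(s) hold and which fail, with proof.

The biconditional holds.

[⇒] Suppose r ≡ 11 (mod 12). Write r = 12j + 11. Then (12j + 11)³ = 1728j³ + 4752j² + 4356j + 1331 = 12(144j³ + 396j² + 363j + 110) + 11, so r³ ≡ 11 (mod 12).

[⇐] For the converse, argue contrapositively. If r ≢ 11 (mod 12), then r is congruent to one of 0, 1, 2, 3, 4, 5, 6, 7, 8, 9, 10 modulo 12, and these give r³ ≡ 0, 1, 8, 3, 4, 5, 0, 7, 8, 9, 4 respectively — never 11.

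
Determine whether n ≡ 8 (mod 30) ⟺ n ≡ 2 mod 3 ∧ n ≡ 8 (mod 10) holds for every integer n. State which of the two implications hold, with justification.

Forward direction. Suppose n ≡ 8 (mod 30); write n = 30j + 8. Since 3 ∣ 30, reducing mod 3 gives n ≡ 8 ≡ 2 (mod 3); since 10 ∣ 30, reducing mod 10 gives n ≡ 8 (mod 10).

Converse. If n ≡ 2 (mod 3) and n ≡ 8 (mod 10), then by the Chinese remainder theorem n ≡ 8 (mod 30). This is exactly n ≡ 8 (mod 30).

Equivalent; both directions hold.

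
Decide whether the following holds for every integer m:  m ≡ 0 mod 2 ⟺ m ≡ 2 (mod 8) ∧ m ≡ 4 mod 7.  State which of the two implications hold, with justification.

The forward direction fails; the converse holds.

[⇒] This fails: m = 0 gives 0 ≡ 0 (mod 2) but 0 ≡ 0 (mod 8), so the conjunction on the right does not hold.

[⇐] Conversely, if m ≡ 2 (mod 8) and m ≡ 4 (mod 7), then by the Chinese remainder theorem m ≡ 18 (mod 56). Since 18 ≡ 0 (mod 2) and 2 ∣ 56, we get m ≡ 0 (mod 2).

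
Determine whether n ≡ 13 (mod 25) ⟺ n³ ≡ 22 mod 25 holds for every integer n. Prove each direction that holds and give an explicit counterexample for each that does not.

Both directions hold; the statement is true.

Forward direction. Suppose n ≡ 13 (mod 25). Write n = 25j + 13. Then (25j + 13)³ = 15625j³ + 24375j² + 12675j + 2197 = 25(625j³ + 975j² + 507j + 87) + 22, so n³ ≡ 22 (mod 25).

Converse. Suppose n³ ≡ 22 (mod 25). The only residue r in {0, …, 24} with r³ ≡ 22 (mod 25) is r = 13, so n ≡ 13 (mod 25).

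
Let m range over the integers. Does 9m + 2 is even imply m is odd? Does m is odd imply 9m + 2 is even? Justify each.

[⇒] This fails: m = 0 gives 9m + 2 = 2, which is even, but 0 is even, not odd.

[⇐] This also fails: m = 1 is odd, but 9m + 2 = 11 is odd, not even.

(⇒) fails and (⇐) fails.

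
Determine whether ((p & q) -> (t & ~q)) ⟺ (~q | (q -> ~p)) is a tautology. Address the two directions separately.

Both implications hold.

[⇒] Assume the antecedent. If q is true, the antecedent forces (t = F, q = T, p = F) or (t = T, q = T, p = F), and ~q | (q -> ~p) holds there. If q is false, ~q | (q -> ~p) reduces to true regardless of the other variables. Either way ~q | (q -> ~p) holds.

[⇐] Assume the antecedent. If q is true, the antecedent forces (t = F, q = T, p = F) or (t = T, q = T, p = F), and (p & q) -> (t & ~q) holds there. If q is false, (p & q) -> (t & ~q) reduces to true regardless of the other variables. Either way (p & q) -> (t & ~q) holds.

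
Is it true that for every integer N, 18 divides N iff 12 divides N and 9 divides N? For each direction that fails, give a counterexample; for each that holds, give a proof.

The forward direction fails; the converse holds.

(⟹) This fails: take N = 18. Certainly 18 ∣ 18, but 12 ∤ 18.

(⟸) Suppose 12 ∣ N and 9 ∣ N. Any common multiple of 12 and 9 is a multiple of their lcm; here lcm(12, 9) = 12·9/gcd(12, 9) = 108/3 = 36, so 36 ∣ N. Since 18 ∣ 36, it follows that 18 ∣ N.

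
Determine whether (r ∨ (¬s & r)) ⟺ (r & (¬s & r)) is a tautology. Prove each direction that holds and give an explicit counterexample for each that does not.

Only the converse holds.

(⟹) This fails. Under s = T, r = T, the left side is true but the right side is false.

(⟸) Assume the antecedent. If s is true, the antecedent cannot hold. If s is false, the antecedent forces (s = F, r = T), and r ∨ (¬s & r) holds there. Either way r ∨ (¬s & r) holds.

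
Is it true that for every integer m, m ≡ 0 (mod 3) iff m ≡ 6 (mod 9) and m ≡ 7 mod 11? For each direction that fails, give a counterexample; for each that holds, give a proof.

Forward direction. This fails: m = 0 gives 0 ≡ 0 (mod 3) but 0 ≡ 0 (mod 9), so the conjunction on the right does not hold.

Converse. If m ≡ 6 (mod 9) and m ≡ 7 (mod 11), then by the Chinese remainder theorem m ≡ 51 (mod 99). Since 51 ≡ 0 (mod 3) and 3 ∣ 99, we get m ≡ 0 (mod 3).

The forward direction fails; the converse holds.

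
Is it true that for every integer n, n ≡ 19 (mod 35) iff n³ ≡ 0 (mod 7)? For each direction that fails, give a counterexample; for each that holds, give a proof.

Forward direction. This fails: take n = 19. Then 19 ≡ 19 (mod 35), but 19³ = 6859 ≡ 6 (mod 7), not 0.

Converse. This fails: take n = 0. Then 0³ = 0 ≡ 0 (mod 7), yet 0 ≡ 0 (mod 35), not 19.

Neither direction holds.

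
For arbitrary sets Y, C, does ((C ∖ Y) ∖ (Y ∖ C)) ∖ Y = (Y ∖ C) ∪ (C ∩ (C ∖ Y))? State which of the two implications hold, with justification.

The sets are not equal: only the forward inclusion holds.

Forward inclusion. Let x ∈ ((C ∖ Y) ∖ (Y ∖ C)) ∖ Y. Then x ∈ C and x ∉ Y, from which x ∈ (Y ∖ C) ∪ (C ∩ (C ∖ Y)).

Reverse inclusion. This inclusion fails. Take Y = {1}, C = ∅; then 1 ∈ (Y ∖ C) ∪ (C ∩ (C ∖ Y)) but 1 ∉ ((C ∖ Y) ∖ (Y ∖ C)) ∖ Y.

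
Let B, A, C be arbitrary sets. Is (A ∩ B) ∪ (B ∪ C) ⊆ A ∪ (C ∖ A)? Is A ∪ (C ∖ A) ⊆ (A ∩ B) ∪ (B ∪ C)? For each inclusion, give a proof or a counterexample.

Forward inclusion. This inclusion fails. Take B = {1}, A = ∅, C = ∅; then 1 ∈ (A ∩ B) ∪ (B ∪ C) but 1 ∉ A ∪ (C ∖ A).

Reverse inclusion. This inclusion fails. Take B = ∅, A = {1}, C = ∅; then 1 ∈ A ∪ (C ∖ A) but 1 ∉ (A ∩ B) ∪ (B ∪ C).

Neither inclusion holds.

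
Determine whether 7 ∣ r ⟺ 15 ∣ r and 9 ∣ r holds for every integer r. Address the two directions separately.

Neither implication holds.

(→) This fails: take r = 7. Certainly 7 ∣ 7, but 15 ∤ 7.

(←) This fails: take r = 45. Both 15 ∣ 45 and 9 ∣ 45, yet 45 is not a multiple of 7 (since 45 = 6·7 + 3), so 7 ∤ 45.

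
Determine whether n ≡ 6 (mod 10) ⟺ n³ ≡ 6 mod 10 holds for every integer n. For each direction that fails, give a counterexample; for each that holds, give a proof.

Equivalent; both directions hold.

[⇒] Suppose n ≡ 6 (mod 10). Write n = 10j + 6. Then (10j + 6)³ = 1000j³ + 1800j² + 1080j + 216 = 10(100j³ + 180j² + 108j + 21) + 6, so n³ ≡ 6 (mod 10).

[⇐] Conversely, suppose n³ ≡ 6 (mod 10). The only residue r in {0, …, 9} with r³ ≡ 6 (mod 10) is r = 6, so n ≡ 6 (mod 10).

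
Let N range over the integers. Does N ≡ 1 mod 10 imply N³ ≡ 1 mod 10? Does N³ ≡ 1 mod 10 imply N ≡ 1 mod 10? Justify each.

Both directions hold.

(←) Suppose N³ ≡ 1 (mod 10). The only residue r in {0, …, 9} with r³ ≡ 1 (mod 10) is r = 1, so N ≡ 1 (mod 10).

(→) Suppose N ≡ 1 mod 10. Write N = 10j + 1. Then (10j + 1)³ = 1000j³ + 300j² + 30j + 1 = 10(100j³ + 30j² + 3j) + 1, so N³ ≡ 1 (mod 10).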